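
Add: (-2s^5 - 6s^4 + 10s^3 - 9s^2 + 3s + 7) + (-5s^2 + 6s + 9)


Align terms by degree and add:
  -2s^5 - 6s^4 + 10s^3 - 9s^2 + 3s + 7
  -5s^2 + 6s + 9
= -2s^5 - 6s^4 + 10s^3 - 14s^2 + 9s + 16


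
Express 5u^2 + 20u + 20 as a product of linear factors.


Roots satisfy r1 + r2 = -b/a = -4 and r1*r2 = c/a = 4.
So r1 = -2, r2 = -2.
5u^2 + 20u + 20 = 5(u - r1)(u - r2) = 5(u + 2)(u + 2)


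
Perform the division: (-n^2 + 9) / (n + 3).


(-n^2 + 9) / (n + 3)
Step 1: -n * (n + 3) = -n^2 - 3n; subtract.
Step 2: 3 * (n + 3) = 3n + 9; subtract.
Quotient: -n + 3, Remainder: 0


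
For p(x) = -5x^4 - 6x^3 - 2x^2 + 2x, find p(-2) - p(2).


p(-2) = -44
p(2) = -132
p(-2) - p(2) = -44 + 132 = 88


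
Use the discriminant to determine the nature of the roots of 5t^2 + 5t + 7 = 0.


D = b^2 - 4ac = (5)^2 - 4(5)(7) = 25 - 140 = -115
Since D < 0: two complex conjugate roots (no real roots)


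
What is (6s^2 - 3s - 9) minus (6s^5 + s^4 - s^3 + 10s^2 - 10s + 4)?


Distribute the minus sign:
  (6s^2 - 3s - 9)
- (6s^5 + s^4 - s^3 + 10s^2 - 10s + 4)
Negate second polynomial: -6s^5 - s^4 + s^3 - 10s^2 + 10s - 4
Add: -6s^5 - s^4 + s^3 - 4s^2 + 7s - 13


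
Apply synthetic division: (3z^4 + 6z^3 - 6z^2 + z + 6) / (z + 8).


Synthetic division with c = -8. Coefficients: 3, 6, -6, 1, 6
Bring down 3.
  3 * -8 = -24; -24 + 6 = -18
  -18 * -8 = 144; 144 - 6 = 138
  138 * -8 = -1104; -1104 + 1 = -1103
  -1103 * -8 = 8824; 8824 + 6 = 8830
Quotient: 3z^3 - 18z^2 + 138z - 1103, Remainder: 8830


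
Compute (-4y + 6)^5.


Expand (-4y + 6)^5 by repeated multiplication:
  (-4y + 6)^2 = 16y^2 - 48y + 36
  (-4y + 6)^3 = -64y^3 + 288y^2 - 432y + 216
  (-4y + 6)^4 = 256y^4 - 1536y^3 + 3456y^2 - 3456y + 1296
= -1024y^5 + 7680y^4 - 23040y^3 + 34560y^2 - 25920y + 7776


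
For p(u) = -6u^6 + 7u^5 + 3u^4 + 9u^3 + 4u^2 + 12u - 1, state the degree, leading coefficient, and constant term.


Highest power of u is 6, with coefficient -6. Constant term is -1.
Degree = 6, leading coefficient = -6, constant term = -1


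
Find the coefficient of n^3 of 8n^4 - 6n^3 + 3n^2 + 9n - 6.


Read off the coefficient of n^3: -6


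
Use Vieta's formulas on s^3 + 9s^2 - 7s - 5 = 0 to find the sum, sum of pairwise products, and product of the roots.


Monic cubic s^3+bs^2+cs+d=0: sum=-b, pairwise sum=c, product=-d.
b=9, c=-7, d=-5
r1+r2+r3 = -9
r1r2+r1r3+r2r3 = -7
r1r2r3 = 5


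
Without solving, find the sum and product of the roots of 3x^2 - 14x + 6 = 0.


For ax^2+bx+c=0: sum = -b/a, product = c/a.
a=3, b=-14, c=6
Sum = -(-14)/3 = 14/3
Product = (6)/3 = 2


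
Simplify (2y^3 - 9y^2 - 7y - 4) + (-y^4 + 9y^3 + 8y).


Align terms by degree and add:
  2y^3 - 9y^2 - 7y - 4
  -y^4 + 9y^3 + 8y
= -y^4 + 11y^3 - 9y^2 + y - 4


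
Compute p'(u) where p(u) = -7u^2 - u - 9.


Apply the power rule term by term:
  d/du(-7u^2) = -14u
  d/du(-u) = -1
  d/du(-9) = 0
p'(u) = -14u - 1


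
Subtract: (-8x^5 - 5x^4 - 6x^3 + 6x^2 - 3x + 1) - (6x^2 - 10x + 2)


Distribute the minus sign:
  (-8x^5 - 5x^4 - 6x^3 + 6x^2 - 3x + 1)
- (6x^2 - 10x + 2)
Negate second polynomial: -6x^2 + 10x - 2
Add: -8x^5 - 5x^4 - 6x^3 + 7x - 1


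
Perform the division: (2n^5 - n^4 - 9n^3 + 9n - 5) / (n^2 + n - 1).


(2n^5 - n^4 - 9n^3 + 9n - 5) / (n^2 + n - 1)
Step 1: 2n^3 * (n^2 + n - 1) = 2n^5 + 2n^4 - 2n^3; subtract.
Step 2: -3n^2 * (n^2 + n - 1) = -3n^4 - 3n^3 + 3n^2; subtract.
Step 3: -4n * (n^2 + n - 1) = -4n^3 - 4n^2 + 4n; subtract.
Step 4: 1 * (n^2 + n - 1) = n^2 + n - 1; subtract.
Quotient: 2n^3 - 3n^2 - 4n + 1, Remainder: 4n - 4


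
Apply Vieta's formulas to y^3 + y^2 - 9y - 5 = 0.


Monic cubic y^3+by^2+cy+d=0: sum=-b, pairwise sum=c, product=-d.
b=1, c=-9, d=-5
r1+r2+r3 = -1
r1r2+r1r3+r2r3 = -9
r1r2r3 = 5


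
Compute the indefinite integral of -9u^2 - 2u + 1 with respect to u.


Reverse power rule on each term:
  ∫ -9u^2 du = -3u^3
  ∫ -2u du = -u^2
  ∫ 1 du = u
F(u) = -3u^3 - u^2 + u + C


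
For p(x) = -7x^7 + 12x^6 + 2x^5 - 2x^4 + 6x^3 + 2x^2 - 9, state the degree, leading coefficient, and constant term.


Highest power of x is 7, with coefficient -7. Constant term is -9.
Degree = 7, leading coefficient = -7, constant term = -9


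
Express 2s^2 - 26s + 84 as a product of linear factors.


Roots satisfy r1 + r2 = -b/a = 13 and r1*r2 = c/a = 42.
So r1 = 7, r2 = 6.
2s^2 - 26s + 84 = 2(s - r1)(s - r2) = 2(s - 7)(s - 6)


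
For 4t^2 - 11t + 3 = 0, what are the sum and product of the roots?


For at^2+bt+c=0: sum = -b/a, product = c/a.
a=4, b=-11, c=3
Sum = -(-11)/4 = 11/4
Product = (3)/4 = 3/4


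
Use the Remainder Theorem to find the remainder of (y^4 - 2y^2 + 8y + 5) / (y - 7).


By the Remainder Theorem, the remainder equals p(7):
  1*(7)^4 = 2401
  0*(7)^3 = 0
  -2*(7)^2 = -98
  8*(7)^1 = 56
  constant: 5
Sum: 2401 + 0 - 98 + 56 + 5 = 2364


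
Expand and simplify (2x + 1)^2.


Expand (2x + 1)^2 by repeated multiplication:
= 4x^2 + 4x + 1


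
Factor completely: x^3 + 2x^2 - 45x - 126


Try integer roots (divisors of -126). x=7: p(7)=0.
Divide out (x - 7): quotient is x^2 + 9x + 18.
Factor the quadratic: (x + 6)(x + 3)
Result: (x - 7)(x + 6)(x + 3)


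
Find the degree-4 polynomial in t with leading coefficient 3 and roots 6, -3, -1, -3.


p(t) = 3(t - 6)(t + 3)(t + 1)(t + 3)
Expand: 3t^4 + 3t^3 - 81t^2 - 243t - 162


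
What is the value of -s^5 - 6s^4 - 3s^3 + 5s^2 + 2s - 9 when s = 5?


Using direct substitution:
  -1 * (5)^5 = -3125
  -6 * (5)^4 = -3750
  -3 * (5)^3 = -375
  5 * (5)^2 = 125
  2 * (5)^1 = 10
  constant: -9
Sum = -3125 - 3750 - 375 + 125 + 10 - 9 = -7124


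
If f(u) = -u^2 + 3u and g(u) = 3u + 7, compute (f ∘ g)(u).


Substitute g(u) into f:
f(g(u)) = -1*(3u + 7)^2 + 3*(3u + 7)
(3u + 7)^2 = 9u^2 + 42u + 49
Expand and combine: -9u^2 - 33u - 28


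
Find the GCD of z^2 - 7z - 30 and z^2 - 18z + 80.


Factor each:
  z^2 - 7z - 30 = (z - 10)(z + 3)
  z^2 - 18z + 80 = (z - 10)(z - 8)
Common monic factor: z - 10


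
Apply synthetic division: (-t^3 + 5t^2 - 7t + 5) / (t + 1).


Synthetic division with c = -1. Coefficients: -1, 5, -7, 5
Bring down -1.
  -1 * -1 = 1; 1 + 5 = 6
  6 * -1 = -6; -6 - 7 = -13
  -13 * -1 = 13; 13 + 5 = 18
Quotient: -t^2 + 6t - 13, Remainder: 18


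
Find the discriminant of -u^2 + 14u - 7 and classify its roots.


D = b^2 - 4ac = (14)^2 - 4(-1)(-7) = 196 - 28 = 168
Since D > 0: two distinct irrational roots


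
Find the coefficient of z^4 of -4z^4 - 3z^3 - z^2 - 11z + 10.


Read off the coefficient of z^4: -4


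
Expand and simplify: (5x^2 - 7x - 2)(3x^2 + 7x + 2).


Distribute each term of the first polynomial:
  (5x^2)(3x^2 + 7x + 2) = 15x^4 + 35x^3 + 10x^2
  (-7x)(3x^2 + 7x + 2) = -21x^3 - 49x^2 - 14x
  (-2)(3x^2 + 7x + 2) = -6x^2 - 14x - 4
Sum: 15x^4 + 14x^3 - 45x^2 - 28x - 4


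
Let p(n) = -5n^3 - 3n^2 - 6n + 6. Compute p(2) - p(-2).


p(2) = -58
p(-2) = 46
p(2) - p(-2) = -58 - 46 = -104


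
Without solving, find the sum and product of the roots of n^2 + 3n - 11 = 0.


For an^2+bn+c=0: sum = -b/a, product = c/a.
a=1, b=3, c=-11
Sum = -(3)/1 = -3
Product = (-11)/1 = -11


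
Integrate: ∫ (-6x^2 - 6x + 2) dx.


Reverse power rule on each term:
  ∫ -6x^2 dx = -2x^3
  ∫ -6x dx = -3x^2
  ∫ 2 dx = 2x
F(x) = -2x^3 - 3x^2 + 2x + C


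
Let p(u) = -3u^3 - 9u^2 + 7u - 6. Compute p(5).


Using direct substitution:
  -3 * (5)^3 = -375
  -9 * (5)^2 = -225
  7 * (5)^1 = 35
  constant: -6
Sum = -375 - 225 + 35 - 6 = -571


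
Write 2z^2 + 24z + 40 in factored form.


Roots satisfy r1 + r2 = -b/a = -12 and r1*r2 = c/a = 20.
So r1 = -2, r2 = -10.
2z^2 + 24z + 40 = 2(z - r1)(z - r2) = 2(z + 2)(z + 10)


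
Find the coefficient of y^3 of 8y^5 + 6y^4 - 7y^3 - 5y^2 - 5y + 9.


Read off the coefficient of y^3: -7


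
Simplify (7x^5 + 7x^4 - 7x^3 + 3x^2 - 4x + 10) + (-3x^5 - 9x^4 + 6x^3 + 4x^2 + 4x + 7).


Align terms by degree and add:
  7x^5 + 7x^4 - 7x^3 + 3x^2 - 4x + 10
  -3x^5 - 9x^4 + 6x^3 + 4x^2 + 4x + 7
= 4x^5 - 2x^4 - x^3 + 7x^2 + 17


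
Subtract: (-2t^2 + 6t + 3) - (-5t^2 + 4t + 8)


Distribute the minus sign:
  (-2t^2 + 6t + 3)
- (-5t^2 + 4t + 8)
Negate second polynomial: 5t^2 - 4t - 8
Add: 3t^2 + 2t - 5


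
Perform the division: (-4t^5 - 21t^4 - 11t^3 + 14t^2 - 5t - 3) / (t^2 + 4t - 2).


(-4t^5 - 21t^4 - 11t^3 + 14t^2 - 5t - 3) / (t^2 + 4t - 2)
Step 1: -4t^3 * (t^2 + 4t - 2) = -4t^5 - 16t^4 + 8t^3; subtract.
Step 2: -5t^2 * (t^2 + 4t - 2) = -5t^4 - 20t^3 + 10t^2; subtract.
Step 3: t * (t^2 + 4t - 2) = t^3 + 4t^2 - 2t; subtract.
Step 4: 0 * (t^2 + 4t - 2) = 0; subtract.
Quotient: -4t^3 - 5t^2 + t, Remainder: -3t - 3


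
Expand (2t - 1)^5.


Expand (2t - 1)^5 by repeated multiplication:
  (2t - 1)^2 = 4t^2 - 4t + 1
  (2t - 1)^3 = 8t^3 - 12t^2 + 6t - 1
  (2t - 1)^4 = 16t^4 - 32t^3 + 24t^2 - 8t + 1
= 32t^5 - 80t^4 + 80t^3 - 40t^2 + 10t - 1


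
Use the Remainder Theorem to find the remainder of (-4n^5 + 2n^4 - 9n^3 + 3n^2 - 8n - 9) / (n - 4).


By the Remainder Theorem, the remainder equals p(4):
  -4*(4)^5 = -4096
  2*(4)^4 = 512
  -9*(4)^3 = -576
  3*(4)^2 = 48
  -8*(4)^1 = -32
  constant: -9
Sum: -4096 + 512 - 576 + 48 - 32 - 9 = -4153


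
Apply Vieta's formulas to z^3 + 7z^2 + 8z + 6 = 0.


Monic cubic z^3+bz^2+cz+d=0: sum=-b, pairwise sum=c, product=-d.
b=7, c=8, d=6
r1+r2+r3 = -7
r1r2+r1r3+r2r3 = 8
r1r2r3 = -6


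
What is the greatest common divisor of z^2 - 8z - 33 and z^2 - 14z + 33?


Factor each:
  z^2 - 8z - 33 = (z - 11)(z + 3)
  z^2 - 14z + 33 = (z - 11)(z - 3)
Common monic factor: z - 11


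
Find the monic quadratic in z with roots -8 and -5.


p(z) = (z + 8)(z + 5)
Expand: z^2 + 13z + 40


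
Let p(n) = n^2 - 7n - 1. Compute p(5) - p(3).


p(5) = -11
p(3) = -13
p(5) - p(3) = -11 + 13 = 2


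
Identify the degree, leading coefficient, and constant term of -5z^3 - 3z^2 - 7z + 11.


Highest power of z is 3, with coefficient -5. Constant term is 11.
Degree = 3, leading coefficient = -5, constant term = 11


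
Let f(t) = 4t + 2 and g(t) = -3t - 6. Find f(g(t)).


Substitute g(t) into f:
f(g(t)) = 4*(-3t - 6) + 2
Expand and combine: -12t - 22


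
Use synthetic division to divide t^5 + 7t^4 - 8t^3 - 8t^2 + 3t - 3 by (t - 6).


Synthetic division with c = 6. Coefficients: 1, 7, -8, -8, 3, -3
Bring down 1.
  1 * 6 = 6; 6 + 7 = 13
  13 * 6 = 78; 78 - 8 = 70
  70 * 6 = 420; 420 - 8 = 412
  412 * 6 = 2472; 2472 + 3 = 2475
  2475 * 6 = 14850; 14850 - 3 = 14847
Quotient: t^4 + 13t^3 + 70t^2 + 412t + 2475, Remainder: 14847


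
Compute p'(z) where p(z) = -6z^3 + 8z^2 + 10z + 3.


Apply the power rule term by term:
  d/dz(-6z^3) = -18z^2
  d/dz(8z^2) = 16z
  d/dz(10z) = 10
  d/dz(3) = 0
p'(z) = -18z^2 + 16z + 10


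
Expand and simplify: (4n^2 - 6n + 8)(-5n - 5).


Distribute each term of the first polynomial:
  (4n^2)(-5n - 5) = -20n^3 - 20n^2
  (-6n)(-5n - 5) = 30n^2 + 30n
  (8)(-5n - 5) = -40n - 40
Sum: -20n^3 + 10n^2 - 10n - 40


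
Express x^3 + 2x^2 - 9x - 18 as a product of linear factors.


Try integer roots (divisors of -18). x=-3: p(-3)=0.
Divide out (x + 3): quotient is x^2 - x - 6.
Factor the quadratic: (x + 2)(x - 3)
Result: (x + 3)(x + 2)(x - 3)


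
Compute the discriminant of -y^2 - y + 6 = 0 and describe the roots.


D = b^2 - 4ac = (-1)^2 - 4(-1)(6) = 1 + 24 = 25
Since D > 0: two distinct rational roots


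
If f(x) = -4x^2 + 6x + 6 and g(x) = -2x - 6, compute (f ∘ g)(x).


Substitute g(x) into f:
f(g(x)) = -4*(-2x - 6)^2 + 6*(-2x - 6) + 6
(-2x - 6)^2 = 4x^2 + 24x + 36
Expand and combine: -16x^2 - 108x - 174


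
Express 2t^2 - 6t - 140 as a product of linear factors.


Roots satisfy r1 + r2 = -b/a = 3 and r1*r2 = c/a = -70.
So r1 = -7, r2 = 10.
2t^2 - 6t - 140 = 2(t - r1)(t - r2) = 2(t + 7)(t - 10)


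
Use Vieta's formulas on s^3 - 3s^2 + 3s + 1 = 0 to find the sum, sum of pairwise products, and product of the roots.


Monic cubic s^3+bs^2+cs+d=0: sum=-b, pairwise sum=c, product=-d.
b=-3, c=3, d=1
r1+r2+r3 = 3
r1r2+r1r3+r2r3 = 3
r1r2r3 = -1


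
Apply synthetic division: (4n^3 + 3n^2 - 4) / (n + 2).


Synthetic division with c = -2. Coefficients: 4, 3, 0, -4
Bring down 4.
  4 * -2 = -8; -8 + 3 = -5
  -5 * -2 = 10; 10 + 0 = 10
  10 * -2 = -20; -20 - 4 = -24
Quotient: 4n^2 - 5n + 10, Remainder: -24


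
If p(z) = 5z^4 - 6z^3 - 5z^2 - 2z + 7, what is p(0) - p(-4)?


p(0) = 7
p(-4) = 1599
p(0) - p(-4) = 7 - 1599 = -1592


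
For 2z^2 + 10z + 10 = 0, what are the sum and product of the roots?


For az^2+bz+c=0: sum = -b/a, product = c/a.
a=2, b=10, c=10
Sum = -(10)/2 = -5
Product = (10)/2 = 5


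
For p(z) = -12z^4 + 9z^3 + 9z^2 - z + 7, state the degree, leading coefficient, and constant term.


Highest power of z is 4, with coefficient -12. Constant term is 7.
Degree = 4, leading coefficient = -12, constant term = 7


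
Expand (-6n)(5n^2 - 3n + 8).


Distribute each term of the first polynomial:
  (-6n)(5n^2 - 3n + 8) = -30n^3 + 18n^2 - 48n
Sum: -30n^3 + 18n^2 - 48n


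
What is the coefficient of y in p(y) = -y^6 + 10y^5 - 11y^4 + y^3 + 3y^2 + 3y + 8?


Read off the coefficient of y: 3


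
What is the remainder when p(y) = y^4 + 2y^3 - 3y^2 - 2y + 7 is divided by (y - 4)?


By the Remainder Theorem, the remainder equals p(4):
  1*(4)^4 = 256
  2*(4)^3 = 128
  -3*(4)^2 = -48
  -2*(4)^1 = -8
  constant: 7
Sum: 256 + 128 - 48 - 8 + 7 = 335


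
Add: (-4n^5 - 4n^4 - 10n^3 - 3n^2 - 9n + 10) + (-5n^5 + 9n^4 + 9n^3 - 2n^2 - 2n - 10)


Align terms by degree and add:
  -4n^5 - 4n^4 - 10n^3 - 3n^2 - 9n + 10
  -5n^5 + 9n^4 + 9n^3 - 2n^2 - 2n - 10
= -9n^5 + 5n^4 - n^3 - 5n^2 - 11n


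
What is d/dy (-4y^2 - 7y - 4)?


Apply the power rule term by term:
  d/dy(-4y^2) = -8y
  d/dy(-7y) = -7
  d/dy(-4) = 0
p'(y) = -8y - 7


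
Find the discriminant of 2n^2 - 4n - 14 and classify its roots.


D = b^2 - 4ac = (-4)^2 - 4(2)(-14) = 16 + 112 = 128
Since D > 0: two distinct irrational roots


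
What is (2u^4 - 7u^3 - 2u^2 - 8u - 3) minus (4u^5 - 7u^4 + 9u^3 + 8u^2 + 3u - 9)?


Distribute the minus sign:
  (2u^4 - 7u^3 - 2u^2 - 8u - 3)
- (4u^5 - 7u^4 + 9u^3 + 8u^2 + 3u - 9)
Negate second polynomial: -4u^5 + 7u^4 - 9u^3 - 8u^2 - 3u + 9
Add: -4u^5 + 9u^4 - 16u^3 - 10u^2 - 11u + 6


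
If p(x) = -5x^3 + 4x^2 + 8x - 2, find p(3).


Using direct substitution:
  -5 * (3)^3 = -135
  4 * (3)^2 = 36
  8 * (3)^1 = 24
  constant: -2
Sum = -135 + 36 + 24 - 2 = -77


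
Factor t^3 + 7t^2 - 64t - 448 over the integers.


Try integer roots (divisors of -448). t=-8: p(-8)=0.
Divide out (t + 8): quotient is t^2 - t - 56.
Factor the quadratic: (t - 8)(t + 7)
Result: (t + 8)(t - 8)(t + 7)


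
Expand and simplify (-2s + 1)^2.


Expand (-2s + 1)^2 by repeated multiplication:
= 4s^2 - 4s + 1


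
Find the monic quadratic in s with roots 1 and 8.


p(s) = (s - 1)(s - 8)
Expand: s^2 - 9s + 8


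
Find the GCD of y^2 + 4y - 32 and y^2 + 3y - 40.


Factor each:
  y^2 + 4y - 32 = (y + 8)(y - 4)
  y^2 + 3y - 40 = (y + 8)(y - 5)
Common monic factor: y + 8


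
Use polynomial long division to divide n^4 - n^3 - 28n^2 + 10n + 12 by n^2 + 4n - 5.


(n^4 - n^3 - 28n^2 + 10n + 12) / (n^2 + 4n - 5)
Step 1: n^2 * (n^2 + 4n - 5) = n^4 + 4n^3 - 5n^2; subtract.
Step 2: -5n * (n^2 + 4n - 5) = -5n^3 - 20n^2 + 25n; subtract.
Step 3: -3 * (n^2 + 4n - 5) = -3n^2 - 12n + 15; subtract.
Quotient: n^2 - 5n - 3, Remainder: -3n - 3


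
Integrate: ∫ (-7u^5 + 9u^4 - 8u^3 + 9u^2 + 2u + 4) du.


Reverse power rule on each term:
  ∫ -7u^5 du = -(7/6)u^6
  ∫ 9u^4 du = (9/5)u^5
  ∫ -8u^3 du = -2u^4
  ∫ 9u^2 du = 3u^3
  ∫ 2u du = u^2
  ∫ 4 du = 4u
F(u) = -(7/6)u^6 + (9/5)u^5 - 2u^4 + 3u^3 + u^2 + 4u + C


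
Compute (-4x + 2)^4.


Expand (-4x + 2)^4 by repeated multiplication:
  (-4x + 2)^2 = 16x^2 - 16x + 4
  (-4x + 2)^3 = -64x^3 + 96x^2 - 48x + 8
= 256x^4 - 512x^3 + 384x^2 - 128x + 16


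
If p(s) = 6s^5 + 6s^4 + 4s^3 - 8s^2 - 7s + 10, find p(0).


Using direct substitution:
  6 * (0)^5 = 0
  6 * (0)^4 = 0
  4 * (0)^3 = 0
  -8 * (0)^2 = 0
  -7 * (0)^1 = 0
  constant: 10
Sum = 0 + 0 + 0 + 0 + 0 + 10 = 10


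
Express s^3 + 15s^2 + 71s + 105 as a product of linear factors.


Try integer roots (divisors of 105). s=-5: p(-5)=0.
Divide out (s + 5): quotient is s^2 + 10s + 21.
Factor the quadratic: (s + 7)(s + 3)
Result: (s + 5)(s + 7)(s + 3)


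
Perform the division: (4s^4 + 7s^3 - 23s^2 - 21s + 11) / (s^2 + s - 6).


(4s^4 + 7s^3 - 23s^2 - 21s + 11) / (s^2 + s - 6)
Step 1: 4s^2 * (s^2 + s - 6) = 4s^4 + 4s^3 - 24s^2; subtract.
Step 2: 3s * (s^2 + s - 6) = 3s^3 + 3s^2 - 18s; subtract.
Step 3: -2 * (s^2 + s - 6) = -2s^2 - 2s + 12; subtract.
Quotient: 4s^2 + 3s - 2, Remainder: -s - 1


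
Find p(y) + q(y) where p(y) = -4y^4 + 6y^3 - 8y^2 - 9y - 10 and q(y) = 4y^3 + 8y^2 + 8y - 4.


Align terms by degree and add:
  -4y^4 + 6y^3 - 8y^2 - 9y - 10
+ 4y^3 + 8y^2 + 8y - 4
= -4y^4 + 10y^3 - y - 14


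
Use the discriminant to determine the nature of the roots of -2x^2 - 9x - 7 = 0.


D = b^2 - 4ac = (-9)^2 - 4(-2)(-7) = 81 - 56 = 25
Since D > 0: two distinct rational roots


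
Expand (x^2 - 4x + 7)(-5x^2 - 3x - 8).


Distribute each term of the first polynomial:
  (x^2)(-5x^2 - 3x - 8) = -5x^4 - 3x^3 - 8x^2
  (-4x)(-5x^2 - 3x - 8) = 20x^3 + 12x^2 + 32x
  (7)(-5x^2 - 3x - 8) = -35x^2 - 21x - 56
Sum: -5x^4 + 17x^3 - 31x^2 + 11x - 56


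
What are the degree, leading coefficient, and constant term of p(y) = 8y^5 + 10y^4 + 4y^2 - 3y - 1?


Highest power of y is 5, with coefficient 8. Constant term is -1.
Degree = 5, leading coefficient = 8, constant term = -1


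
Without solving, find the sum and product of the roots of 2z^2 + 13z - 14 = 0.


For az^2+bz+c=0: sum = -b/a, product = c/a.
a=2, b=13, c=-14
Sum = -(13)/2 = -13/2
Product = (-14)/2 = -7


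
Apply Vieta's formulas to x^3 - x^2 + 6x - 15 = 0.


Monic cubic x^3+bx^2+cx+d=0: sum=-b, pairwise sum=c, product=-d.
b=-1, c=6, d=-15
r1+r2+r3 = 1
r1r2+r1r3+r2r3 = 6
r1r2r3 = 15


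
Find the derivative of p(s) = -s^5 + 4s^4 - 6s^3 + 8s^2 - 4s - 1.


Apply the power rule term by term:
  d/ds(-s^5) = -5s^4
  d/ds(4s^4) = 16s^3
  d/ds(-6s^3) = -18s^2
  d/ds(8s^2) = 16s
  d/ds(-4s) = -4
  d/ds(-1) = 0
p'(s) = -5s^4 + 16s^3 - 18s^2 + 16s - 4


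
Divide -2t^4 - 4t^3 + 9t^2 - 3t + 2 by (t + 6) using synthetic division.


Synthetic division with c = -6. Coefficients: -2, -4, 9, -3, 2
Bring down -2.
  -2 * -6 = 12; 12 - 4 = 8
  8 * -6 = -48; -48 + 9 = -39
  -39 * -6 = 234; 234 - 3 = 231
  231 * -6 = -1386; -1386 + 2 = -1384
Quotient: -2t^3 + 8t^2 - 39t + 231, Remainder: -1384


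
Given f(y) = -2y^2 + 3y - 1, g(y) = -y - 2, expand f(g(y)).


Substitute g(y) into f:
f(g(y)) = -2*(-y - 2)^2 + 3*(-y - 2) + (-1)
(-y - 2)^2 = y^2 + 4y + 4
Expand and combine: -2y^2 - 11y - 15


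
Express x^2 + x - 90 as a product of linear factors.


Roots satisfy r1 + r2 = -b/a = -1 and r1*r2 = c/a = -90.
So r1 = 9, r2 = -10.
x^2 + x - 90 = (x - r1)(x - r2) = (x - 9)(x + 10)


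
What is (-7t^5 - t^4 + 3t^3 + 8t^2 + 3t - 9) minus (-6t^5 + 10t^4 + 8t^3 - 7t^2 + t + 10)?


Distribute the minus sign:
  (-7t^5 - t^4 + 3t^3 + 8t^2 + 3t - 9)
- (-6t^5 + 10t^4 + 8t^3 - 7t^2 + t + 10)
Negate second polynomial: 6t^5 - 10t^4 - 8t^3 + 7t^2 - t - 10
Add: -t^5 - 11t^4 - 5t^3 + 15t^2 + 2t - 19


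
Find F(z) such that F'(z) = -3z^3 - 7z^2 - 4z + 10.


Reverse power rule on each term:
  ∫ -3z^3 dz = -(3/4)z^4
  ∫ -7z^2 dz = -(7/3)z^3
  ∫ -4z dz = -2z^2
  ∫ 10 dz = 10z
F(z) = -(3/4)z^4 - (7/3)z^3 - 2z^2 + 10z + C


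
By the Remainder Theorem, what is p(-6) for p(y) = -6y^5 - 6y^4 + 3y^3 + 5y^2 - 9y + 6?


By the Remainder Theorem, the remainder equals p(-6):
  -6*(-6)^5 = 46656
  -6*(-6)^4 = -7776
  3*(-6)^3 = -648
  5*(-6)^2 = 180
  -9*(-6)^1 = 54
  constant: 6
Sum: 46656 - 7776 - 648 + 180 + 54 + 6 = 38472


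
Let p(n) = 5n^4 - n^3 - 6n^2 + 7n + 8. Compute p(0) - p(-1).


p(0) = 8
p(-1) = 1
p(0) - p(-1) = 8 - 1 = 7


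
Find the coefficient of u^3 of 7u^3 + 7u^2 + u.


Read off the coefficient of u^3: 7


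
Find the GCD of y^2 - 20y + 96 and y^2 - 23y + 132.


Factor each:
  y^2 - 20y + 96 = (y - 12)(y - 8)
  y^2 - 23y + 132 = (y - 12)(y - 11)
Common monic factor: y - 12


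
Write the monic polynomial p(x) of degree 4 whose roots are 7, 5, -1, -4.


p(x) = (x - 7)(x - 5)(x + 1)(x + 4)
Expand: x^4 - 7x^3 - 21x^2 + 127x + 140


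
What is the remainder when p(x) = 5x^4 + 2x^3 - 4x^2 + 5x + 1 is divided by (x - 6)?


By the Remainder Theorem, the remainder equals p(6):
  5*(6)^4 = 6480
  2*(6)^3 = 432
  -4*(6)^2 = -144
  5*(6)^1 = 30
  constant: 1
Sum: 6480 + 432 - 144 + 30 + 1 = 6799


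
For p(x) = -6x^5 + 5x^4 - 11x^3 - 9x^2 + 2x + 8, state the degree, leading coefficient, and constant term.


Highest power of x is 5, with coefficient -6. Constant term is 8.
Degree = 5, leading coefficient = -6, constant term = 8


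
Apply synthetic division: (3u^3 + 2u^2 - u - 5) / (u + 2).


Synthetic division with c = -2. Coefficients: 3, 2, -1, -5
Bring down 3.
  3 * -2 = -6; -6 + 2 = -4
  -4 * -2 = 8; 8 - 1 = 7
  7 * -2 = -14; -14 - 5 = -19
Quotient: 3u^2 - 4u + 7, Remainder: -19


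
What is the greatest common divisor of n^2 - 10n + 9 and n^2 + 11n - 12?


Factor each:
  n^2 - 10n + 9 = (n - 1)(n - 9)
  n^2 + 11n - 12 = (n - 1)(n + 12)
Common monic factor: n - 1


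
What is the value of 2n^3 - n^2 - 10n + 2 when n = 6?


Using direct substitution:
  2 * (6)^3 = 432
  -1 * (6)^2 = -36
  -10 * (6)^1 = -60
  constant: 2
Sum = 432 - 36 - 60 + 2 = 338


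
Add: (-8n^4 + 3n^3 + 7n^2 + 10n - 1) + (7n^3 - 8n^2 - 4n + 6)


Align terms by degree and add:
  -8n^4 + 3n^3 + 7n^2 + 10n - 1
+ 7n^3 - 8n^2 - 4n + 6
= -8n^4 + 10n^3 - n^2 + 6n + 5


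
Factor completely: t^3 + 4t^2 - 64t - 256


Try integer roots (divisors of -256). t=-8: p(-8)=0.
Divide out (t + 8): quotient is t^2 - 4t - 32.
Factor the quadratic: (t + 4)(t - 8)
Result: (t + 8)(t + 4)(t - 8)


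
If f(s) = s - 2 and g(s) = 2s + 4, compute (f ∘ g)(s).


Substitute g(s) into f:
f(g(s)) = 1*(2s + 4) + (-2)
Expand and combine: 2s + 2


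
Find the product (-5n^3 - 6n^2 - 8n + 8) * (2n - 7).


Distribute each term of the first polynomial:
  (-5n^3)(2n - 7) = -10n^4 + 35n^3
  (-6n^2)(2n - 7) = -12n^3 + 42n^2
  (-8n)(2n - 7) = -16n^2 + 56n
  (8)(2n - 7) = 16n - 56
Sum: -10n^4 + 23n^3 + 26n^2 + 72n - 56


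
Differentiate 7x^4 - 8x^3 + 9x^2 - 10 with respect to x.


Apply the power rule term by term:
  d/dx(7x^4) = 28x^3
  d/dx(-8x^3) = -24x^2
  d/dx(9x^2) = 18x
  d/dx(-10) = 0
p'(x) = 28x^3 - 24x^2 + 18x


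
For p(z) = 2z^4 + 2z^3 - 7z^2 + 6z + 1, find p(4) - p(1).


p(4) = 553
p(1) = 4
p(4) - p(1) = 553 - 4 = 549


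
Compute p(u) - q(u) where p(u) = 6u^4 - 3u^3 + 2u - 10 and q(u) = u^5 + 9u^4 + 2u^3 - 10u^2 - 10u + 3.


Distribute the minus sign:
  (6u^4 - 3u^3 + 2u - 10)
- (u^5 + 9u^4 + 2u^3 - 10u^2 - 10u + 3)
Negate second polynomial: -u^5 - 9u^4 - 2u^3 + 10u^2 + 10u - 3
Add: -u^5 - 3u^4 - 5u^3 + 10u^2 + 12u - 13


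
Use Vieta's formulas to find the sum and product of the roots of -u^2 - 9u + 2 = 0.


For au^2+bu+c=0: sum = -b/a, product = c/a.
a=-1, b=-9, c=2
Sum = -(-9)/-1 = -9
Product = (2)/-1 = -2


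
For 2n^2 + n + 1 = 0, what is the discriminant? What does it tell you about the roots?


D = b^2 - 4ac = (1)^2 - 4(2)(1) = 1 - 8 = -7
Since D < 0: two complex conjugate roots (no real roots)


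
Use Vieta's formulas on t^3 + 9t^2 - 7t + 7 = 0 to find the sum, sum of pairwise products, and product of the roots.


Monic cubic t^3+bt^2+ct+d=0: sum=-b, pairwise sum=c, product=-d.
b=9, c=-7, d=7
r1+r2+r3 = -9
r1r2+r1r3+r2r3 = -7
r1r2r3 = -7


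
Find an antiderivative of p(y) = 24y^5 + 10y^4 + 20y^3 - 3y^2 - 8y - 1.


Reverse power rule on each term:
  ∫ 24y^5 dy = 4y^6
  ∫ 10y^4 dy = 2y^5
  ∫ 20y^3 dy = 5y^4
  ∫ -3y^2 dy = -y^3
  ∫ -8y dy = -4y^2
  ∫ -1 dy = -y
F(y) = 4y^6 + 2y^5 + 5y^4 - y^3 - 4y^2 - y + C


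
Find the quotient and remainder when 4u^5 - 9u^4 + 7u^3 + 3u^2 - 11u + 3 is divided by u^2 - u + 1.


(4u^5 - 9u^4 + 7u^3 + 3u^2 - 11u + 3) / (u^2 - u + 1)
Step 1: 4u^3 * (u^2 - u + 1) = 4u^5 - 4u^4 + 4u^3; subtract.
Step 2: -5u^2 * (u^2 - u + 1) = -5u^4 + 5u^3 - 5u^2; subtract.
Step 3: -2u * (u^2 - u + 1) = -2u^3 + 2u^2 - 2u; subtract.
Step 4: 6 * (u^2 - u + 1) = 6u^2 - 6u + 6; subtract.
Quotient: 4u^3 - 5u^2 - 2u + 6, Remainder: -3u - 3


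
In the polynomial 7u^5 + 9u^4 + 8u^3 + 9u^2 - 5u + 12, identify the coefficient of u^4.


Read off the coefficient of u^4: 9


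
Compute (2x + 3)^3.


Expand (2x + 3)^3 by repeated multiplication:
  (2x + 3)^2 = 4x^2 + 12x + 9
= 8x^3 + 36x^2 + 54x + 27


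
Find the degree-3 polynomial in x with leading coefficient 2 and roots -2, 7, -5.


p(x) = 2(x + 2)(x - 7)(x + 5)
Expand: 2x^3 - 78x - 140


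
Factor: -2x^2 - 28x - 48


Roots satisfy r1 + r2 = -b/a = -14 and r1*r2 = c/a = 24.
So r1 = -2, r2 = -12.
-2x^2 - 28x - 48 = -2(x - r1)(x - r2) = -2(x + 2)(x + 12)


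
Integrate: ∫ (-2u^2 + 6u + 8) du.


Reverse power rule on each term:
  ∫ -2u^2 du = -(2/3)u^3
  ∫ 6u du = 3u^2
  ∫ 8 du = 8u
F(u) = -(2/3)u^3 + 3u^2 + 8u + C


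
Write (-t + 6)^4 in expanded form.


Expand (-t + 6)^4 by repeated multiplication:
  (-t + 6)^2 = t^2 - 12t + 36
  (-t + 6)^3 = -t^3 + 18t^2 - 108t + 216
= t^4 - 24t^3 + 216t^2 - 864t + 1296


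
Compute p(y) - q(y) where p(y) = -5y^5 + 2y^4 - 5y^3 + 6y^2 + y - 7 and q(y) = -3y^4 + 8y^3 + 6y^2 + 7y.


Distribute the minus sign:
  (-5y^5 + 2y^4 - 5y^3 + 6y^2 + y - 7)
- (-3y^4 + 8y^3 + 6y^2 + 7y)
Negate second polynomial: 3y^4 - 8y^3 - 6y^2 - 7y
Add: -5y^5 + 5y^4 - 13y^3 - 6y - 7


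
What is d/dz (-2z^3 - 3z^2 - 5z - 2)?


Apply the power rule term by term:
  d/dz(-2z^3) = -6z^2
  d/dz(-3z^2) = -6z
  d/dz(-5z) = -5
  d/dz(-2) = 0
p'(z) = -6z^2 - 6z - 5


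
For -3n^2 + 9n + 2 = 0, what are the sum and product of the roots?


For an^2+bn+c=0: sum = -b/a, product = c/a.
a=-3, b=9, c=2
Sum = -(9)/-3 = 3
Product = (2)/-3 = -2/3


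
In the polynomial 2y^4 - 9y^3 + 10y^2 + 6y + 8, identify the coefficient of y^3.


Read off the coefficient of y^3: -9


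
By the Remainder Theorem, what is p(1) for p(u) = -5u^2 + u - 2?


By the Remainder Theorem, the remainder equals p(1):
  -5*(1)^2 = -5
  1*(1)^1 = 1
  constant: -2
Sum: -5 + 1 - 2 = -6


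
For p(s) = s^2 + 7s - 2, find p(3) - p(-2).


p(3) = 28
p(-2) = -12
p(3) - p(-2) = 28 + 12 = 40


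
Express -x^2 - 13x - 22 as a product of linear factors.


Roots satisfy r1 + r2 = -b/a = -13 and r1*r2 = c/a = 22.
So r1 = -11, r2 = -2.
-x^2 - 13x - 22 = -(x - r1)(x - r2) = -(x + 11)(x + 2)


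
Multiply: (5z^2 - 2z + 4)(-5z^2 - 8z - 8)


Distribute each term of the first polynomial:
  (5z^2)(-5z^2 - 8z - 8) = -25z^4 - 40z^3 - 40z^2
  (-2z)(-5z^2 - 8z - 8) = 10z^3 + 16z^2 + 16z
  (4)(-5z^2 - 8z - 8) = -20z^2 - 32z - 32
Sum: -25z^4 - 30z^3 - 44z^2 - 16z - 32


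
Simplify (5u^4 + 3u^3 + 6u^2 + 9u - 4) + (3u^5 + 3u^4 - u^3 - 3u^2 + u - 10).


Align terms by degree and add:
  5u^4 + 3u^3 + 6u^2 + 9u - 4
+ 3u^5 + 3u^4 - u^3 - 3u^2 + u - 10
= 3u^5 + 8u^4 + 2u^3 + 3u^2 + 10u - 14


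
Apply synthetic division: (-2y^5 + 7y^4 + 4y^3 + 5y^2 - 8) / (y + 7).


Synthetic division with c = -7. Coefficients: -2, 7, 4, 5, 0, -8
Bring down -2.
  -2 * -7 = 14; 14 + 7 = 21
  21 * -7 = -147; -147 + 4 = -143
  -143 * -7 = 1001; 1001 + 5 = 1006
  1006 * -7 = -7042; -7042 + 0 = -7042
  -7042 * -7 = 49294; 49294 - 8 = 49286
Quotient: -2y^4 + 21y^3 - 143y^2 + 1006y - 7042, Remainder: 49286


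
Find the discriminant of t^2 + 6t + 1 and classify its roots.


D = b^2 - 4ac = (6)^2 - 4(1)(1) = 36 - 4 = 32
Since D > 0: two distinct irrational roots


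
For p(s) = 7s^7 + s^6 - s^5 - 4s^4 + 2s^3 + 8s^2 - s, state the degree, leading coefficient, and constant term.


Highest power of s is 7, with coefficient 7. Constant term is 0.
Degree = 7, leading coefficient = 7, constant term = 0


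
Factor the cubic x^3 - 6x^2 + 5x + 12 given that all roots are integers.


Try integer roots (divisors of 12). x=4: p(4)=0.
Divide out (x - 4): quotient is x^2 - 2x - 3.
Factor the quadratic: (x - 3)(x + 1)
Result: (x - 4)(x - 3)(x + 1)


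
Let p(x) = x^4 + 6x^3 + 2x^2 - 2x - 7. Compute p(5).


Using direct substitution:
  1 * (5)^4 = 625
  6 * (5)^3 = 750
  2 * (5)^2 = 50
  -2 * (5)^1 = -10
  constant: -7
Sum = 625 + 750 + 50 - 10 - 7 = 1408


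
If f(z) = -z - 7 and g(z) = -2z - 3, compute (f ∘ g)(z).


Substitute g(z) into f:
f(g(z)) = -1*(-2z - 3) + (-7)
Expand and combine: 2z - 4


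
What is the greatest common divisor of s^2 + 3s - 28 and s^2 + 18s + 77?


Factor each:
  s^2 + 3s - 28 = (s + 7)(s - 4)
  s^2 + 18s + 77 = (s + 7)(s + 11)
Common monic factor: s + 7


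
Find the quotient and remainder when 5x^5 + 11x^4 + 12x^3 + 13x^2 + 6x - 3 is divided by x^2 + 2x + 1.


(5x^5 + 11x^4 + 12x^3 + 13x^2 + 6x - 3) / (x^2 + 2x + 1)
Step 1: 5x^3 * (x^2 + 2x + 1) = 5x^5 + 10x^4 + 5x^3; subtract.
Step 2: x^2 * (x^2 + 2x + 1) = x^4 + 2x^3 + x^2; subtract.
Step 3: 5x * (x^2 + 2x + 1) = 5x^3 + 10x^2 + 5x; subtract.
Step 4: 2 * (x^2 + 2x + 1) = 2x^2 + 4x + 2; subtract.
Quotient: 5x^3 + x^2 + 5x + 2, Remainder: -3x - 5


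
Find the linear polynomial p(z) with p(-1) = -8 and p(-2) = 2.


p(z) = mz + b. Using p(-1)=-8, p(-2)=2:
m = (-8 - 2)/(-1 + 2) = -10/1 = -10
b = -8 - m*(-1) = -8 - 10 = -18
p(z) = -10z - 18


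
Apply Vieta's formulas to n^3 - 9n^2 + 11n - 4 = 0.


Monic cubic n^3+bn^2+cn+d=0: sum=-b, pairwise sum=c, product=-d.
b=-9, c=11, d=-4
r1+r2+r3 = 9
r1r2+r1r3+r2r3 = 11
r1r2r3 = 4


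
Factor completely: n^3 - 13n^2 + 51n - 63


Try integer roots (divisors of -63). n=7: p(7)=0.
Divide out (n - 7): quotient is n^2 - 6n + 9.
Factor the quadratic: (n - 3)(n - 3)
Result: (n - 7)(n - 3)(n - 3)


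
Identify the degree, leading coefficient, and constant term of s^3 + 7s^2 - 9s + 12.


Highest power of s is 3, with coefficient 1. Constant term is 12.
Degree = 3, leading coefficient = 1, constant term = 12


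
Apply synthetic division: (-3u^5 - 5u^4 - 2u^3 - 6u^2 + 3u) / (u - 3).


Synthetic division with c = 3. Coefficients: -3, -5, -2, -6, 3, 0
Bring down -3.
  -3 * 3 = -9; -9 - 5 = -14
  -14 * 3 = -42; -42 - 2 = -44
  -44 * 3 = -132; -132 - 6 = -138
  -138 * 3 = -414; -414 + 3 = -411
  -411 * 3 = -1233; -1233 + 0 = -1233
Quotient: -3u^4 - 14u^3 - 44u^2 - 138u - 411, Remainder: -1233


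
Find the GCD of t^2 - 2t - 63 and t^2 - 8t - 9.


Factor each:
  t^2 - 2t - 63 = (t - 9)(t + 7)
  t^2 - 8t - 9 = (t - 9)(t + 1)
Common monic factor: t - 9


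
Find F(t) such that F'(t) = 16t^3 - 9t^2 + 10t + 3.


Reverse power rule on each term:
  ∫ 16t^3 dt = 4t^4
  ∫ -9t^2 dt = -3t^3
  ∫ 10t dt = 5t^2
  ∫ 3 dt = 3t
F(t) = 4t^4 - 3t^3 + 5t^2 + 3t + C


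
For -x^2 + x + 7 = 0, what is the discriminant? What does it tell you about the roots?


D = b^2 - 4ac = (1)^2 - 4(-1)(7) = 1 + 28 = 29
Since D > 0: two distinct irrational roots


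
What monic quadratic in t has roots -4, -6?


p(t) = (t + 4)(t + 6)
Expand: t^2 + 10t + 24


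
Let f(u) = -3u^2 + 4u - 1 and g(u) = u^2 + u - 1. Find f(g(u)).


Substitute g(u) into f:
f(g(u)) = -3*(u^2 + u - 1)^2 + 4*(u^2 + u - 1) + (-1)
(u^2 + u - 1)^2 = u^4 + 2u^3 - u^2 - 2u + 1
Expand and combine: -3u^4 - 6u^3 + 7u^2 + 10u - 8


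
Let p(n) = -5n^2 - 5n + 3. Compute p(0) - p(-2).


p(0) = 3
p(-2) = -7
p(0) - p(-2) = 3 + 7 = 10


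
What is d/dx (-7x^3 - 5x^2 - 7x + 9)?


Apply the power rule term by term:
  d/dx(-7x^3) = -21x^2
  d/dx(-5x^2) = -10x
  d/dx(-7x) = -7
  d/dx(9) = 0
p'(x) = -21x^2 - 10x - 7


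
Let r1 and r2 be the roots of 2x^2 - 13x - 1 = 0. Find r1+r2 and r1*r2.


For ax^2+bx+c=0: sum = -b/a, product = c/a.
a=2, b=-13, c=-1
Sum = -(-13)/2 = 13/2
Product = (-1)/2 = -1/2


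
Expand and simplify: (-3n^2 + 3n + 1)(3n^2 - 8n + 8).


Distribute each term of the first polynomial:
  (-3n^2)(3n^2 - 8n + 8) = -9n^4 + 24n^3 - 24n^2
  (3n)(3n^2 - 8n + 8) = 9n^3 - 24n^2 + 24n
  (1)(3n^2 - 8n + 8) = 3n^2 - 8n + 8
Sum: -9n^4 + 33n^3 - 45n^2 + 16n + 8


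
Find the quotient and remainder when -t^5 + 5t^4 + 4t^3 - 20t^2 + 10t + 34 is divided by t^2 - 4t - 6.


(-t^5 + 5t^4 + 4t^3 - 20t^2 + 10t + 34) / (t^2 - 4t - 6)
Step 1: -t^3 * (t^2 - 4t - 6) = -t^5 + 4t^4 + 6t^3; subtract.
Step 2: t^2 * (t^2 - 4t - 6) = t^4 - 4t^3 - 6t^2; subtract.
Step 3: 2t * (t^2 - 4t - 6) = 2t^3 - 8t^2 - 12t; subtract.
Step 4: -6 * (t^2 - 4t - 6) = -6t^2 + 24t + 36; subtract.
Quotient: -t^3 + t^2 + 2t - 6, Remainder: -2t - 2


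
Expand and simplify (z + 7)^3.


Expand (z + 7)^3 by repeated multiplication:
  (z + 7)^2 = z^2 + 14z + 49
= z^3 + 21z^2 + 147z + 343


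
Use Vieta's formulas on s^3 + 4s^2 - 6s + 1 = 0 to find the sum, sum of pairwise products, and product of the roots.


Monic cubic s^3+bs^2+cs+d=0: sum=-b, pairwise sum=c, product=-d.
b=4, c=-6, d=1
r1+r2+r3 = -4
r1r2+r1r3+r2r3 = -6
r1r2r3 = -1


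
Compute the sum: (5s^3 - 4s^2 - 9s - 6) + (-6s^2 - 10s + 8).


Align terms by degree and add:
  5s^3 - 4s^2 - 9s - 6
  -6s^2 - 10s + 8
= 5s^3 - 10s^2 - 19s + 2


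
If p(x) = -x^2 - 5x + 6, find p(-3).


Using direct substitution:
  -1 * (-3)^2 = -9
  -5 * (-3)^1 = 15
  constant: 6
Sum = -9 + 15 + 6 = 12


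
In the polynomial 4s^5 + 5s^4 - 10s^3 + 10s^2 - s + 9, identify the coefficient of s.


Read off the coefficient of s: -1


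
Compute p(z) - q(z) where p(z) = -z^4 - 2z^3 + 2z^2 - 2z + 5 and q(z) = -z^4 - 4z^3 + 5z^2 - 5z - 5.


Distribute the minus sign:
  (-z^4 - 2z^3 + 2z^2 - 2z + 5)
- (-z^4 - 4z^3 + 5z^2 - 5z - 5)
Negate second polynomial: z^4 + 4z^3 - 5z^2 + 5z + 5
Add: 2z^3 - 3z^2 + 3z + 10


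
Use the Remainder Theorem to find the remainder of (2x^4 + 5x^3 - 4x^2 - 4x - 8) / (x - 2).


By the Remainder Theorem, the remainder equals p(2):
  2*(2)^4 = 32
  5*(2)^3 = 40
  -4*(2)^2 = -16
  -4*(2)^1 = -8
  constant: -8
Sum: 32 + 40 - 16 - 8 - 8 = 40


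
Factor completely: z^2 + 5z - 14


Roots satisfy r1 + r2 = -b/a = -5 and r1*r2 = c/a = -14.
So r1 = -7, r2 = 2.
z^2 + 5z - 14 = (z - r1)(z - r2) = (z + 7)(z - 2)


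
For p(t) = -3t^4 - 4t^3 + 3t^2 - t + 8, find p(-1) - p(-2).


p(-1) = 13
p(-2) = 6
p(-1) - p(-2) = 13 - 6 = 7


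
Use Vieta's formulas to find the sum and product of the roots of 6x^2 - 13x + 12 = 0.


For ax^2+bx+c=0: sum = -b/a, product = c/a.
a=6, b=-13, c=12
Sum = -(-13)/6 = 13/6
Product = (12)/6 = 2


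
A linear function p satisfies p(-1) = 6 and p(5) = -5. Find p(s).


p(s) = ms + b. Using p(-1)=6, p(5)=-5:
m = (6 + 5)/(-1 - 5) = 11/-6 = -11/6
b = 6 - m*(-1) = 6 - 11/6 = 25/6
p(s) = -(11/6)s + (25/6)


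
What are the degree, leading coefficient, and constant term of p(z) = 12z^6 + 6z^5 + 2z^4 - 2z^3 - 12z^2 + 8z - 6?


Highest power of z is 6, with coefficient 12. Constant term is -6.
Degree = 6, leading coefficient = 12, constant term = -6


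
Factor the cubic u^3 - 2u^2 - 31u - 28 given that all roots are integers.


Try integer roots (divisors of -28). u=-1: p(-1)=0.
Divide out (u + 1): quotient is u^2 - 3u - 28.
Factor the quadratic: (u + 4)(u - 7)
Result: (u + 1)(u + 4)(u - 7)


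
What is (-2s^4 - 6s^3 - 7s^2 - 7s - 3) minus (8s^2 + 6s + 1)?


Distribute the minus sign:
  (-2s^4 - 6s^3 - 7s^2 - 7s - 3)
- (8s^2 + 6s + 1)
Negate second polynomial: -8s^2 - 6s - 1
Add: -2s^4 - 6s^3 - 15s^2 - 13s - 4


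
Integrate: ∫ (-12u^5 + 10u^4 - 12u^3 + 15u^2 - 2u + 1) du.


Reverse power rule on each term:
  ∫ -12u^5 du = -2u^6
  ∫ 10u^4 du = 2u^5
  ∫ -12u^3 du = -3u^4
  ∫ 15u^2 du = 5u^3
  ∫ -2u du = -u^2
  ∫ 1 du = u
F(u) = -2u^6 + 2u^5 - 3u^4 + 5u^3 - u^2 + u + C


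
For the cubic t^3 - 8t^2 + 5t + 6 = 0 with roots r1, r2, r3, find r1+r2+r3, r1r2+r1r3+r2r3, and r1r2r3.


Monic cubic t^3+bt^2+ct+d=0: sum=-b, pairwise sum=c, product=-d.
b=-8, c=5, d=6
r1+r2+r3 = 8
r1r2+r1r3+r2r3 = 5
r1r2r3 = -6


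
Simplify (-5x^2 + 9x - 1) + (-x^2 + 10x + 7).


Align terms by degree and add:
  -5x^2 + 9x - 1
  -x^2 + 10x + 7
= -6x^2 + 19x + 6


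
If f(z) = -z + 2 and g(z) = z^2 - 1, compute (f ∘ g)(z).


Substitute g(z) into f:
f(g(z)) = -1*(z^2 - 1) + 2
Expand and combine: -z^2 + 3


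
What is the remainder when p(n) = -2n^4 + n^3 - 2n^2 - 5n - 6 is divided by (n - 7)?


By the Remainder Theorem, the remainder equals p(7):
  -2*(7)^4 = -4802
  1*(7)^3 = 343
  -2*(7)^2 = -98
  -5*(7)^1 = -35
  constant: -6
Sum: -4802 + 343 - 98 - 35 - 6 = -4598


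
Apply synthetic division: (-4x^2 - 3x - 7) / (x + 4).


Synthetic division with c = -4. Coefficients: -4, -3, -7
Bring down -4.
  -4 * -4 = 16; 16 - 3 = 13
  13 * -4 = -52; -52 - 7 = -59
Quotient: -4x + 13, Remainder: -59


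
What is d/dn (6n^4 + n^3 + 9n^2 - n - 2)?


Apply the power rule term by term:
  d/dn(6n^4) = 24n^3
  d/dn(n^3) = 3n^2
  d/dn(9n^2) = 18n
  d/dn(-n) = -1
  d/dn(-2) = 0
p'(n) = 24n^3 + 3n^2 + 18n - 1


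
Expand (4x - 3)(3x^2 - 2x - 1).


Distribute each term of the first polynomial:
  (4x)(3x^2 - 2x - 1) = 12x^3 - 8x^2 - 4x
  (-3)(3x^2 - 2x - 1) = -9x^2 + 6x + 3
Sum: 12x^3 - 17x^2 + 2x + 3


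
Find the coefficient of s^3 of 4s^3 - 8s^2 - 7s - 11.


Read off the coefficient of s^3: 4


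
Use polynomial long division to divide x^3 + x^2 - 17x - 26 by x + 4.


(x^3 + x^2 - 17x - 26) / (x + 4)
Step 1: x^2 * (x + 4) = x^3 + 4x^2; subtract.
Step 2: -3x * (x + 4) = -3x^2 - 12x; subtract.
Step 3: -5 * (x + 4) = -5x - 20; subtract.
Quotient: x^2 - 3x - 5, Remainder: -6


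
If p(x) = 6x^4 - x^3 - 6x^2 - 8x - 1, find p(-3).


Using direct substitution:
  6 * (-3)^4 = 486
  -1 * (-3)^3 = 27
  -6 * (-3)^2 = -54
  -8 * (-3)^1 = 24
  constant: -1
Sum = 486 + 27 - 54 + 24 - 1 = 482


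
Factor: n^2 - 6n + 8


Roots satisfy r1 + r2 = -b/a = 6 and r1*r2 = c/a = 8.
So r1 = 4, r2 = 2.
n^2 - 6n + 8 = (n - r1)(n - r2) = (n - 4)(n - 2)


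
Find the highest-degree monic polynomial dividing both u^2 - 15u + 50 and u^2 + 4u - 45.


Factor each:
  u^2 - 15u + 50 = (u - 5)(u - 10)
  u^2 + 4u - 45 = (u - 5)(u + 9)
Common monic factor: u - 5


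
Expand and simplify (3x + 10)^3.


Expand (3x + 10)^3 by repeated multiplication:
  (3x + 10)^2 = 9x^2 + 60x + 100
= 27x^3 + 270x^2 + 900x + 1000


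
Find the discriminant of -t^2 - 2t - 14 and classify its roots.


D = b^2 - 4ac = (-2)^2 - 4(-1)(-14) = 4 - 56 = -52
Since D < 0: two complex conjugate roots (no real roots)


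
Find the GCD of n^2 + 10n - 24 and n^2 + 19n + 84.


Factor each:
  n^2 + 10n - 24 = (n + 12)(n - 2)
  n^2 + 19n + 84 = (n + 12)(n + 7)
Common monic factor: n + 12


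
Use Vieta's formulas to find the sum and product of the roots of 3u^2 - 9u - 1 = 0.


For au^2+bu+c=0: sum = -b/a, product = c/a.
a=3, b=-9, c=-1
Sum = -(-9)/3 = 3
Product = (-1)/3 = -1/3


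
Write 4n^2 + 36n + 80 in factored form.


Roots satisfy r1 + r2 = -b/a = -9 and r1*r2 = c/a = 20.
So r1 = -4, r2 = -5.
4n^2 + 36n + 80 = 4(n - r1)(n - r2) = 4(n + 4)(n + 5)


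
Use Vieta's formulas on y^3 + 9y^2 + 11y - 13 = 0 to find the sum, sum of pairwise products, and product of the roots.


Monic cubic y^3+by^2+cy+d=0: sum=-b, pairwise sum=c, product=-d.
b=9, c=11, d=-13
r1+r2+r3 = -9
r1r2+r1r3+r2r3 = 11
r1r2r3 = 13


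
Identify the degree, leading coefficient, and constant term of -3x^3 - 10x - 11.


Highest power of x is 3, with coefficient -3. Constant term is -11.
Degree = 3, leading coefficient = -3, constant term = -11
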